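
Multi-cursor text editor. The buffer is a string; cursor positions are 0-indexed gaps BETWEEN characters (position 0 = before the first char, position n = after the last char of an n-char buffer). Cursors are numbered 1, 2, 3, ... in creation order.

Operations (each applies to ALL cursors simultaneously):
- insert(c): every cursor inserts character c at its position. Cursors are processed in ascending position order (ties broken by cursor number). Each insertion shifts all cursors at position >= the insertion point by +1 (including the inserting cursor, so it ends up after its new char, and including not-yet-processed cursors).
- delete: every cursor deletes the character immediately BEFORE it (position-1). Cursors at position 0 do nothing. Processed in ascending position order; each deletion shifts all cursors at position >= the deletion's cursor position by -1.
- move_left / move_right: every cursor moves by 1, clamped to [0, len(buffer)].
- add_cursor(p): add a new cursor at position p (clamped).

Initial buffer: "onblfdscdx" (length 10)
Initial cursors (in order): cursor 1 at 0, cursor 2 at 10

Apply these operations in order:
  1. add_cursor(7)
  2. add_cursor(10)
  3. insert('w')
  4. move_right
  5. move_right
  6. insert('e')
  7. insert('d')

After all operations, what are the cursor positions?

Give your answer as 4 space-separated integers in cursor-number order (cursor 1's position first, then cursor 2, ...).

Answer: 5 22 15 22

Derivation:
After op 1 (add_cursor(7)): buffer="onblfdscdx" (len 10), cursors c1@0 c3@7 c2@10, authorship ..........
After op 2 (add_cursor(10)): buffer="onblfdscdx" (len 10), cursors c1@0 c3@7 c2@10 c4@10, authorship ..........
After op 3 (insert('w')): buffer="wonblfdswcdxww" (len 14), cursors c1@1 c3@9 c2@14 c4@14, authorship 1.......3...24
After op 4 (move_right): buffer="wonblfdswcdxww" (len 14), cursors c1@2 c3@10 c2@14 c4@14, authorship 1.......3...24
After op 5 (move_right): buffer="wonblfdswcdxww" (len 14), cursors c1@3 c3@11 c2@14 c4@14, authorship 1.......3...24
After op 6 (insert('e')): buffer="woneblfdswcdexwwee" (len 18), cursors c1@4 c3@13 c2@18 c4@18, authorship 1..1.....3..3.2424
After op 7 (insert('d')): buffer="wonedblfdswcdedxwweedd" (len 22), cursors c1@5 c3@15 c2@22 c4@22, authorship 1..11.....3..33.242424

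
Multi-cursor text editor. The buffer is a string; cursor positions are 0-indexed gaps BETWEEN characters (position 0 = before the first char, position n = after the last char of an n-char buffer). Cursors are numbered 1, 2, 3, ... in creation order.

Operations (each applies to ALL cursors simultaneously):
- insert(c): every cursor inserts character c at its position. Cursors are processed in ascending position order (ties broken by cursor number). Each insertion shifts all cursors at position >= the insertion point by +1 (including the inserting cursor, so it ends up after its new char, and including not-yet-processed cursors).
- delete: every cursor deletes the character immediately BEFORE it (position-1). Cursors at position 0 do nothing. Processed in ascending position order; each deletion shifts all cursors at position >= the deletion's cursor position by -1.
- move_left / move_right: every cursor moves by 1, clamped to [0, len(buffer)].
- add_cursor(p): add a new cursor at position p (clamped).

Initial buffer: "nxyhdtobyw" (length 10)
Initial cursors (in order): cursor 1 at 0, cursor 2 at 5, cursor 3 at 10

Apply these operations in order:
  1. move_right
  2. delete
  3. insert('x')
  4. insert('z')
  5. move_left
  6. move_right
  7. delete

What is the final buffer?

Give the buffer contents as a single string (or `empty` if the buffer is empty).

Answer: xxyhdxobyx

Derivation:
After op 1 (move_right): buffer="nxyhdtobyw" (len 10), cursors c1@1 c2@6 c3@10, authorship ..........
After op 2 (delete): buffer="xyhdoby" (len 7), cursors c1@0 c2@4 c3@7, authorship .......
After op 3 (insert('x')): buffer="xxyhdxobyx" (len 10), cursors c1@1 c2@6 c3@10, authorship 1....2...3
After op 4 (insert('z')): buffer="xzxyhdxzobyxz" (len 13), cursors c1@2 c2@8 c3@13, authorship 11....22...33
After op 5 (move_left): buffer="xzxyhdxzobyxz" (len 13), cursors c1@1 c2@7 c3@12, authorship 11....22...33
After op 6 (move_right): buffer="xzxyhdxzobyxz" (len 13), cursors c1@2 c2@8 c3@13, authorship 11....22...33
After op 7 (delete): buffer="xxyhdxobyx" (len 10), cursors c1@1 c2@6 c3@10, authorship 1....2...3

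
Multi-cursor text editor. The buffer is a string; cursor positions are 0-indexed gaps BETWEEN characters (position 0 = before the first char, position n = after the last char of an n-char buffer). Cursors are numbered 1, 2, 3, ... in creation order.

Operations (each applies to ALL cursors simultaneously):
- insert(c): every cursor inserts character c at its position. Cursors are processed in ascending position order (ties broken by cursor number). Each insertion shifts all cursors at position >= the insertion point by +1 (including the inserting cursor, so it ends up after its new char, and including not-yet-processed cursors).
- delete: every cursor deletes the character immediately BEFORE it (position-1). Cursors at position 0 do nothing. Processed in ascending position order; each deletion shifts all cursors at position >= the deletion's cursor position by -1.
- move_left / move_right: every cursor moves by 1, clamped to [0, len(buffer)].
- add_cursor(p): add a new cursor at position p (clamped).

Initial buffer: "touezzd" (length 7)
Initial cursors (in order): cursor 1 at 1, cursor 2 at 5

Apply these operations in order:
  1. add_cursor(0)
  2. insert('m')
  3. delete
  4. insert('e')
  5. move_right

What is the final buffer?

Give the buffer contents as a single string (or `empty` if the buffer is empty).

After op 1 (add_cursor(0)): buffer="touezzd" (len 7), cursors c3@0 c1@1 c2@5, authorship .......
After op 2 (insert('m')): buffer="mtmouezmzd" (len 10), cursors c3@1 c1@3 c2@8, authorship 3.1....2..
After op 3 (delete): buffer="touezzd" (len 7), cursors c3@0 c1@1 c2@5, authorship .......
After op 4 (insert('e')): buffer="eteouezezd" (len 10), cursors c3@1 c1@3 c2@8, authorship 3.1....2..
After op 5 (move_right): buffer="eteouezezd" (len 10), cursors c3@2 c1@4 c2@9, authorship 3.1....2..

Answer: eteouezezd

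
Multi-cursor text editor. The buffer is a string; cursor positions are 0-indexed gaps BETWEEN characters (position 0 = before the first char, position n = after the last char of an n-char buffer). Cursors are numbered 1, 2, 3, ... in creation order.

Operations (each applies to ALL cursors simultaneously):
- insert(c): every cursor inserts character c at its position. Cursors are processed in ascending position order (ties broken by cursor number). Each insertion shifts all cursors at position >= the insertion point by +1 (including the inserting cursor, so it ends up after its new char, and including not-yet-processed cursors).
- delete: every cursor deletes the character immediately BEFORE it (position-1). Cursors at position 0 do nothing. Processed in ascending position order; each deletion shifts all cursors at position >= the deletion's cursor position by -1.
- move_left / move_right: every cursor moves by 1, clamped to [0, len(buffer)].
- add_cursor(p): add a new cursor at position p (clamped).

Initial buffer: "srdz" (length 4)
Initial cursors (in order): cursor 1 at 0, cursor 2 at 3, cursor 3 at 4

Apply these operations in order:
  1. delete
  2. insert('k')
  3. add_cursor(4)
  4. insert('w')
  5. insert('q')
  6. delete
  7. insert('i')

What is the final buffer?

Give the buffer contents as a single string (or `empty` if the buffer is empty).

Answer: kwisrkwikwwii

Derivation:
After op 1 (delete): buffer="sr" (len 2), cursors c1@0 c2@2 c3@2, authorship ..
After op 2 (insert('k')): buffer="ksrkk" (len 5), cursors c1@1 c2@5 c3@5, authorship 1..23
After op 3 (add_cursor(4)): buffer="ksrkk" (len 5), cursors c1@1 c4@4 c2@5 c3@5, authorship 1..23
After op 4 (insert('w')): buffer="kwsrkwkww" (len 9), cursors c1@2 c4@6 c2@9 c3@9, authorship 11..24323
After op 5 (insert('q')): buffer="kwqsrkwqkwwqq" (len 13), cursors c1@3 c4@8 c2@13 c3@13, authorship 111..24432323
After op 6 (delete): buffer="kwsrkwkww" (len 9), cursors c1@2 c4@6 c2@9 c3@9, authorship 11..24323
After op 7 (insert('i')): buffer="kwisrkwikwwii" (len 13), cursors c1@3 c4@8 c2@13 c3@13, authorship 111..24432323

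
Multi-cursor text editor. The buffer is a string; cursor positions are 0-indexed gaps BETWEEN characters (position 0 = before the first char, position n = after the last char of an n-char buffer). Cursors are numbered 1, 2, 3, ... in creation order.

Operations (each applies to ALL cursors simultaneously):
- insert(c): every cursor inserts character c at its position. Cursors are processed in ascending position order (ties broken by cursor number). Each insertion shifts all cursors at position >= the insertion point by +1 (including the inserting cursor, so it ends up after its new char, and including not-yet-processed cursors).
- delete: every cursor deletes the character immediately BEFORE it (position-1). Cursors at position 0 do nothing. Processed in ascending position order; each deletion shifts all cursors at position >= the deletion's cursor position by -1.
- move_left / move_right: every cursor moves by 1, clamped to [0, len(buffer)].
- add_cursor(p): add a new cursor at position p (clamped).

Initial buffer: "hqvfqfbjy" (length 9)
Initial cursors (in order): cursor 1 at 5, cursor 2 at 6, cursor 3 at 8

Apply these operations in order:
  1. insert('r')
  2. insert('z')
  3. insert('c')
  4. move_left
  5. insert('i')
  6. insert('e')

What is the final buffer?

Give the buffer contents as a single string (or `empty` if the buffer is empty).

Answer: hqvfqrziecfrziecbjrziecy

Derivation:
After op 1 (insert('r')): buffer="hqvfqrfrbjry" (len 12), cursors c1@6 c2@8 c3@11, authorship .....1.2..3.
After op 2 (insert('z')): buffer="hqvfqrzfrzbjrzy" (len 15), cursors c1@7 c2@10 c3@14, authorship .....11.22..33.
After op 3 (insert('c')): buffer="hqvfqrzcfrzcbjrzcy" (len 18), cursors c1@8 c2@12 c3@17, authorship .....111.222..333.
After op 4 (move_left): buffer="hqvfqrzcfrzcbjrzcy" (len 18), cursors c1@7 c2@11 c3@16, authorship .....111.222..333.
After op 5 (insert('i')): buffer="hqvfqrzicfrzicbjrzicy" (len 21), cursors c1@8 c2@13 c3@19, authorship .....1111.2222..3333.
After op 6 (insert('e')): buffer="hqvfqrziecfrziecbjrziecy" (len 24), cursors c1@9 c2@15 c3@22, authorship .....11111.22222..33333.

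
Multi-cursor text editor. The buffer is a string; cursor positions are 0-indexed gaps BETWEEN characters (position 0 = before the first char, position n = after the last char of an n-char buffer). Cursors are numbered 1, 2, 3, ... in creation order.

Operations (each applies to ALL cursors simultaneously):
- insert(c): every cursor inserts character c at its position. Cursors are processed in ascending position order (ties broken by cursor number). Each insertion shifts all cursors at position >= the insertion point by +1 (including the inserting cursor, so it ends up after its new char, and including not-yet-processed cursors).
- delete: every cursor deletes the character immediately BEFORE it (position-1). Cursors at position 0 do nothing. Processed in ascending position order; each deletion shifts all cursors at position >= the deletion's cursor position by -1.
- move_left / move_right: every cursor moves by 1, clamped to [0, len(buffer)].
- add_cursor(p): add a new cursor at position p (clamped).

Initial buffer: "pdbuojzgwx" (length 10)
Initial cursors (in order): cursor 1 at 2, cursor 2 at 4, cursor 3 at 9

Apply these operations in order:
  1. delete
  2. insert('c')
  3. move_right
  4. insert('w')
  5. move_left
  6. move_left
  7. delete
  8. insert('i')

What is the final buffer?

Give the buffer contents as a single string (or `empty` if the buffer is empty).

Answer: pibwiowjzgixw

Derivation:
After op 1 (delete): buffer="pbojzgx" (len 7), cursors c1@1 c2@2 c3@6, authorship .......
After op 2 (insert('c')): buffer="pcbcojzgcx" (len 10), cursors c1@2 c2@4 c3@9, authorship .1.2....3.
After op 3 (move_right): buffer="pcbcojzgcx" (len 10), cursors c1@3 c2@5 c3@10, authorship .1.2....3.
After op 4 (insert('w')): buffer="pcbwcowjzgcxw" (len 13), cursors c1@4 c2@7 c3@13, authorship .1.12.2...3.3
After op 5 (move_left): buffer="pcbwcowjzgcxw" (len 13), cursors c1@3 c2@6 c3@12, authorship .1.12.2...3.3
After op 6 (move_left): buffer="pcbwcowjzgcxw" (len 13), cursors c1@2 c2@5 c3@11, authorship .1.12.2...3.3
After op 7 (delete): buffer="pbwowjzgxw" (len 10), cursors c1@1 c2@3 c3@8, authorship ..1.2....3
After op 8 (insert('i')): buffer="pibwiowjzgixw" (len 13), cursors c1@2 c2@5 c3@11, authorship .1.12.2...3.3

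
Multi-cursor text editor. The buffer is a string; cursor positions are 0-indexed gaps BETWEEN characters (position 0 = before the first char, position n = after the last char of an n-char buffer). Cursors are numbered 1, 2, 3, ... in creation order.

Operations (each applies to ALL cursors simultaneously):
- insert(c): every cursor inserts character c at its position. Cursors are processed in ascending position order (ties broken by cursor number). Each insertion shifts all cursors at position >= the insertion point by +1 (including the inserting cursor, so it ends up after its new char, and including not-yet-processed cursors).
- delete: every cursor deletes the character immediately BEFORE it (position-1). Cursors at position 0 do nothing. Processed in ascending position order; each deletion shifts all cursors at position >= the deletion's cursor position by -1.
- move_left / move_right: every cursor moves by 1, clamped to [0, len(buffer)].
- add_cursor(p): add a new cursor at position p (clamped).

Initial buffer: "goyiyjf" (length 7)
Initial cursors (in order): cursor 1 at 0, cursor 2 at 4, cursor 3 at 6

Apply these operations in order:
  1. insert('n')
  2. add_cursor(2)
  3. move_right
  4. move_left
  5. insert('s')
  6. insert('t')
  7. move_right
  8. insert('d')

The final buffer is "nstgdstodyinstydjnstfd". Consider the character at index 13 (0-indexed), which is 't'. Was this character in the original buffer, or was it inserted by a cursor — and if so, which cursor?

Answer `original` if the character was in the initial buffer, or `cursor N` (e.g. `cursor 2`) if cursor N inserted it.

Answer: cursor 2

Derivation:
After op 1 (insert('n')): buffer="ngoyinyjnf" (len 10), cursors c1@1 c2@6 c3@9, authorship 1....2..3.
After op 2 (add_cursor(2)): buffer="ngoyinyjnf" (len 10), cursors c1@1 c4@2 c2@6 c3@9, authorship 1....2..3.
After op 3 (move_right): buffer="ngoyinyjnf" (len 10), cursors c1@2 c4@3 c2@7 c3@10, authorship 1....2..3.
After op 4 (move_left): buffer="ngoyinyjnf" (len 10), cursors c1@1 c4@2 c2@6 c3@9, authorship 1....2..3.
After op 5 (insert('s')): buffer="nsgsoyinsyjnsf" (len 14), cursors c1@2 c4@4 c2@9 c3@13, authorship 11.4...22..33.
After op 6 (insert('t')): buffer="nstgstoyinstyjnstf" (len 18), cursors c1@3 c4@6 c2@12 c3@17, authorship 111.44...222..333.
After op 7 (move_right): buffer="nstgstoyinstyjnstf" (len 18), cursors c1@4 c4@7 c2@13 c3@18, authorship 111.44...222..333.
After op 8 (insert('d')): buffer="nstgdstodyinstydjnstfd" (len 22), cursors c1@5 c4@9 c2@16 c3@22, authorship 111.144.4..222.2.333.3
Authorship (.=original, N=cursor N): 1 1 1 . 1 4 4 . 4 . . 2 2 2 . 2 . 3 3 3 . 3
Index 13: author = 2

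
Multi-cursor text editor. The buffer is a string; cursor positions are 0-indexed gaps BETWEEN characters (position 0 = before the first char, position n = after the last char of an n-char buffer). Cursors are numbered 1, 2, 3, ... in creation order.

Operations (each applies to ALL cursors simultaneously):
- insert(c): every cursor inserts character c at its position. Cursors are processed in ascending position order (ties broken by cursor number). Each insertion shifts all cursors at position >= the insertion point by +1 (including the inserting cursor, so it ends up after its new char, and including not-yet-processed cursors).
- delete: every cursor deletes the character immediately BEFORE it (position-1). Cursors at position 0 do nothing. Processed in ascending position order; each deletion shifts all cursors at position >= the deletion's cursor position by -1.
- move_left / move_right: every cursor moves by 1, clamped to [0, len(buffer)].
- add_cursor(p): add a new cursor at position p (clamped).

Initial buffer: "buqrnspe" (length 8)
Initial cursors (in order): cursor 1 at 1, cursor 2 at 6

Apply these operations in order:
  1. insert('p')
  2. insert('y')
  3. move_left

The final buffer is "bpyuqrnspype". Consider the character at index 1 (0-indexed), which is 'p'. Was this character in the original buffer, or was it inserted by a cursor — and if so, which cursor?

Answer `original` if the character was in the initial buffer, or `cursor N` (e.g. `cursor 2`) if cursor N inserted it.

After op 1 (insert('p')): buffer="bpuqrnsppe" (len 10), cursors c1@2 c2@8, authorship .1.....2..
After op 2 (insert('y')): buffer="bpyuqrnspype" (len 12), cursors c1@3 c2@10, authorship .11.....22..
After op 3 (move_left): buffer="bpyuqrnspype" (len 12), cursors c1@2 c2@9, authorship .11.....22..
Authorship (.=original, N=cursor N): . 1 1 . . . . . 2 2 . .
Index 1: author = 1

Answer: cursor 1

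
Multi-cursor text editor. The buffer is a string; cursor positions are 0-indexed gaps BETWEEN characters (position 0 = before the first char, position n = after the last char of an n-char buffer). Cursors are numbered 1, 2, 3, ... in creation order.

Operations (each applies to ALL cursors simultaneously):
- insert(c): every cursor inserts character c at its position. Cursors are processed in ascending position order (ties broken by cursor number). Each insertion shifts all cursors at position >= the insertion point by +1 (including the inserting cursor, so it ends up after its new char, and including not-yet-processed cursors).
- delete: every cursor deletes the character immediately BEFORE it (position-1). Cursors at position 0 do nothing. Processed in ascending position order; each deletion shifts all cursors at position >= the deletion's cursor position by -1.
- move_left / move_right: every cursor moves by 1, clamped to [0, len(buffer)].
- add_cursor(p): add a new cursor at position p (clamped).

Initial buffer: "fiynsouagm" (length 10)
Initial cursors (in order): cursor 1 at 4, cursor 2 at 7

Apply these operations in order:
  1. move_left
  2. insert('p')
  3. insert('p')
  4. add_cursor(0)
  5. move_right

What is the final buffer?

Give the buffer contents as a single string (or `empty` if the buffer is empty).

After op 1 (move_left): buffer="fiynsouagm" (len 10), cursors c1@3 c2@6, authorship ..........
After op 2 (insert('p')): buffer="fiypnsopuagm" (len 12), cursors c1@4 c2@8, authorship ...1...2....
After op 3 (insert('p')): buffer="fiyppnsoppuagm" (len 14), cursors c1@5 c2@10, authorship ...11...22....
After op 4 (add_cursor(0)): buffer="fiyppnsoppuagm" (len 14), cursors c3@0 c1@5 c2@10, authorship ...11...22....
After op 5 (move_right): buffer="fiyppnsoppuagm" (len 14), cursors c3@1 c1@6 c2@11, authorship ...11...22....

Answer: fiyppnsoppuagm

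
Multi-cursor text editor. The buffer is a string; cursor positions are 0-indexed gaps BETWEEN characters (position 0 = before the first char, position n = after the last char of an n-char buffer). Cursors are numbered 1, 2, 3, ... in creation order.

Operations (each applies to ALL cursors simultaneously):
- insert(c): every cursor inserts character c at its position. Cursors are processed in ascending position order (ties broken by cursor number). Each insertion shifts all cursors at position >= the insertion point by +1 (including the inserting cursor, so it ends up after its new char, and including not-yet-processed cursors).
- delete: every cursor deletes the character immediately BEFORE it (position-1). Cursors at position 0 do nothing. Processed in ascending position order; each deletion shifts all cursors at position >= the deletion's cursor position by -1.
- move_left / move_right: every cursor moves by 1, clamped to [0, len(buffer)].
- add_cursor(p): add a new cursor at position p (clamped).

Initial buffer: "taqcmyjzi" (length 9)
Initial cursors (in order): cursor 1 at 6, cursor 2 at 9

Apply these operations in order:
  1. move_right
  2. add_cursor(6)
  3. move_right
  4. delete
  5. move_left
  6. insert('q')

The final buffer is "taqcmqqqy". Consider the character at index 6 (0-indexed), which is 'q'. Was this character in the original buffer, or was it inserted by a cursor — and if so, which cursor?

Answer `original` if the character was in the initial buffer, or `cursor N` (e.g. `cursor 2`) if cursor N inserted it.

After op 1 (move_right): buffer="taqcmyjzi" (len 9), cursors c1@7 c2@9, authorship .........
After op 2 (add_cursor(6)): buffer="taqcmyjzi" (len 9), cursors c3@6 c1@7 c2@9, authorship .........
After op 3 (move_right): buffer="taqcmyjzi" (len 9), cursors c3@7 c1@8 c2@9, authorship .........
After op 4 (delete): buffer="taqcmy" (len 6), cursors c1@6 c2@6 c3@6, authorship ......
After op 5 (move_left): buffer="taqcmy" (len 6), cursors c1@5 c2@5 c3@5, authorship ......
After op 6 (insert('q')): buffer="taqcmqqqy" (len 9), cursors c1@8 c2@8 c3@8, authorship .....123.
Authorship (.=original, N=cursor N): . . . . . 1 2 3 .
Index 6: author = 2

Answer: cursor 2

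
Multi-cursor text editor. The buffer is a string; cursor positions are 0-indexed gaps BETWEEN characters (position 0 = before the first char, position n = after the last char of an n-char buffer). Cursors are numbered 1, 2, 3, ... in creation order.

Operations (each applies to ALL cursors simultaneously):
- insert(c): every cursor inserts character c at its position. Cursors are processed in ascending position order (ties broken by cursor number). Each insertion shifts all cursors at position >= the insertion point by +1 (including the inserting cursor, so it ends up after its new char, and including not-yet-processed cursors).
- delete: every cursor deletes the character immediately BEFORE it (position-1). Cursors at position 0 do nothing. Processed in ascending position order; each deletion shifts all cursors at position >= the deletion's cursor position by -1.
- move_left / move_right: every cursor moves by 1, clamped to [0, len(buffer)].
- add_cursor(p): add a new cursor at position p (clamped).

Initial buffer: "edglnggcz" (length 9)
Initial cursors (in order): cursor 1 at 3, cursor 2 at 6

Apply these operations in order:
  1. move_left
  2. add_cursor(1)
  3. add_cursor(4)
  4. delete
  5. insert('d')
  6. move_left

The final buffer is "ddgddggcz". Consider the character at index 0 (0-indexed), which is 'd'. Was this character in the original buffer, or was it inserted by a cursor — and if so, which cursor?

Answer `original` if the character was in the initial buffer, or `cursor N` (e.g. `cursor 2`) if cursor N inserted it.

Answer: cursor 1

Derivation:
After op 1 (move_left): buffer="edglnggcz" (len 9), cursors c1@2 c2@5, authorship .........
After op 2 (add_cursor(1)): buffer="edglnggcz" (len 9), cursors c3@1 c1@2 c2@5, authorship .........
After op 3 (add_cursor(4)): buffer="edglnggcz" (len 9), cursors c3@1 c1@2 c4@4 c2@5, authorship .........
After op 4 (delete): buffer="gggcz" (len 5), cursors c1@0 c3@0 c2@1 c4@1, authorship .....
After op 5 (insert('d')): buffer="ddgddggcz" (len 9), cursors c1@2 c3@2 c2@5 c4@5, authorship 13.24....
After op 6 (move_left): buffer="ddgddggcz" (len 9), cursors c1@1 c3@1 c2@4 c4@4, authorship 13.24....
Authorship (.=original, N=cursor N): 1 3 . 2 4 . . . .
Index 0: author = 1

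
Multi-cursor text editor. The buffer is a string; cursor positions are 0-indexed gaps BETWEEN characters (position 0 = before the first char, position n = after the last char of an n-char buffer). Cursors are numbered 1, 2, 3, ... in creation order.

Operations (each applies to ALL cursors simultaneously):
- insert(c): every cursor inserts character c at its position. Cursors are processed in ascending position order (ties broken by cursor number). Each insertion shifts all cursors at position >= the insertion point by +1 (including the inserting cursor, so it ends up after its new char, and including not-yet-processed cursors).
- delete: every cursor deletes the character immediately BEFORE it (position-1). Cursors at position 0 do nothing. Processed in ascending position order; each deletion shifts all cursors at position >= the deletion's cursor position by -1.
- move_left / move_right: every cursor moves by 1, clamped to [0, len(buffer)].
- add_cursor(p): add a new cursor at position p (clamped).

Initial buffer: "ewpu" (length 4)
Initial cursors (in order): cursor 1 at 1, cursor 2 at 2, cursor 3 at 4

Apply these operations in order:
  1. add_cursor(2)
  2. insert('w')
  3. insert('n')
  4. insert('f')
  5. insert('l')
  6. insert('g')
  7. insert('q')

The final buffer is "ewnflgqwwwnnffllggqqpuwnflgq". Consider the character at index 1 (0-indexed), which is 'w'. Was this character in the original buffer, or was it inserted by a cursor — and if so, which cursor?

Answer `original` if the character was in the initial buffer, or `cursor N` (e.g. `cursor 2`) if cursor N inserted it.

After op 1 (add_cursor(2)): buffer="ewpu" (len 4), cursors c1@1 c2@2 c4@2 c3@4, authorship ....
After op 2 (insert('w')): buffer="ewwwwpuw" (len 8), cursors c1@2 c2@5 c4@5 c3@8, authorship .1.24..3
After op 3 (insert('n')): buffer="ewnwwwnnpuwn" (len 12), cursors c1@3 c2@8 c4@8 c3@12, authorship .11.2424..33
After op 4 (insert('f')): buffer="ewnfwwwnnffpuwnf" (len 16), cursors c1@4 c2@11 c4@11 c3@16, authorship .111.242424..333
After op 5 (insert('l')): buffer="ewnflwwwnnffllpuwnfl" (len 20), cursors c1@5 c2@14 c4@14 c3@20, authorship .1111.24242424..3333
After op 6 (insert('g')): buffer="ewnflgwwwnnffllggpuwnflg" (len 24), cursors c1@6 c2@17 c4@17 c3@24, authorship .11111.2424242424..33333
After op 7 (insert('q')): buffer="ewnflgqwwwnnffllggqqpuwnflgq" (len 28), cursors c1@7 c2@20 c4@20 c3@28, authorship .111111.242424242424..333333
Authorship (.=original, N=cursor N): . 1 1 1 1 1 1 . 2 4 2 4 2 4 2 4 2 4 2 4 . . 3 3 3 3 3 3
Index 1: author = 1

Answer: cursor 1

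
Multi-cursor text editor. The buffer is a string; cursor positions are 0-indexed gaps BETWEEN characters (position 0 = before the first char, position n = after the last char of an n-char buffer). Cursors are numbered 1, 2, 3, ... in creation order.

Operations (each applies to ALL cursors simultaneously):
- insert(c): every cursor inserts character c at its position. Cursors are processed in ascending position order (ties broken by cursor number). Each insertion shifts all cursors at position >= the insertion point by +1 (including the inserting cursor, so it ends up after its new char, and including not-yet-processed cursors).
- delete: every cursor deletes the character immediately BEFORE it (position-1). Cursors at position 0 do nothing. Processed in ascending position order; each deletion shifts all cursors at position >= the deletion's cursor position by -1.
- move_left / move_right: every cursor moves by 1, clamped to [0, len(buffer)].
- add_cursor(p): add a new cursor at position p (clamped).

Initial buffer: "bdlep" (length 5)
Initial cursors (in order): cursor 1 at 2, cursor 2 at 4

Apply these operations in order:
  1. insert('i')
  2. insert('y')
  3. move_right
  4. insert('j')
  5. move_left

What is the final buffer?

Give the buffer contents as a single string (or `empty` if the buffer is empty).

After op 1 (insert('i')): buffer="bdileip" (len 7), cursors c1@3 c2@6, authorship ..1..2.
After op 2 (insert('y')): buffer="bdiyleiyp" (len 9), cursors c1@4 c2@8, authorship ..11..22.
After op 3 (move_right): buffer="bdiyleiyp" (len 9), cursors c1@5 c2@9, authorship ..11..22.
After op 4 (insert('j')): buffer="bdiyljeiypj" (len 11), cursors c1@6 c2@11, authorship ..11.1.22.2
After op 5 (move_left): buffer="bdiyljeiypj" (len 11), cursors c1@5 c2@10, authorship ..11.1.22.2

Answer: bdiyljeiypj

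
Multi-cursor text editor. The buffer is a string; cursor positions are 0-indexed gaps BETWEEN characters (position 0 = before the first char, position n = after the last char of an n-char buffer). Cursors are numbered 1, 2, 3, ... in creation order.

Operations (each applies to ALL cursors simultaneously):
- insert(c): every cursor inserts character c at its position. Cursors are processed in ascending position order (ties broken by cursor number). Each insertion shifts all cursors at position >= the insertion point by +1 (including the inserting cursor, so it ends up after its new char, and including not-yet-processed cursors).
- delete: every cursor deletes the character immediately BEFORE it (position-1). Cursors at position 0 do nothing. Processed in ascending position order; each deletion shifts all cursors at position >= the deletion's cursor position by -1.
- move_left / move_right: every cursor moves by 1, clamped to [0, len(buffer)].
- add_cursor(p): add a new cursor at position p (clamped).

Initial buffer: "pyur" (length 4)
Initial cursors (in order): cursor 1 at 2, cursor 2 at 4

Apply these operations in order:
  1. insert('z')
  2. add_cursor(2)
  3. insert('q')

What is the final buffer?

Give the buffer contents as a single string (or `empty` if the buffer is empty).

Answer: pyqzqurzq

Derivation:
After op 1 (insert('z')): buffer="pyzurz" (len 6), cursors c1@3 c2@6, authorship ..1..2
After op 2 (add_cursor(2)): buffer="pyzurz" (len 6), cursors c3@2 c1@3 c2@6, authorship ..1..2
After op 3 (insert('q')): buffer="pyqzqurzq" (len 9), cursors c3@3 c1@5 c2@9, authorship ..311..22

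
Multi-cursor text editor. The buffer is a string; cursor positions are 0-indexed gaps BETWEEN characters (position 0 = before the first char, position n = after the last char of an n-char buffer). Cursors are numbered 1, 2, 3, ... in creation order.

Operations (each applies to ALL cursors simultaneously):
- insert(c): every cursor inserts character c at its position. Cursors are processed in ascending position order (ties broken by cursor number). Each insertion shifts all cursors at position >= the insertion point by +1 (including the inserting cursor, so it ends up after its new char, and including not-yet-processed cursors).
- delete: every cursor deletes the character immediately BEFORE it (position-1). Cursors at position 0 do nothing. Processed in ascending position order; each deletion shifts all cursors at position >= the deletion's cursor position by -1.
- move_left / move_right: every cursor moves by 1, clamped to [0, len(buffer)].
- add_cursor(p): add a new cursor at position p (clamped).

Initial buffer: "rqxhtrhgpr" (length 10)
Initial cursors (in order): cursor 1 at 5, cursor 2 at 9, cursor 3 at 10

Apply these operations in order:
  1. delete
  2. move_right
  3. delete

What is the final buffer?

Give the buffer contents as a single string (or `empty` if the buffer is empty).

Answer: rqxh

Derivation:
After op 1 (delete): buffer="rqxhrhg" (len 7), cursors c1@4 c2@7 c3@7, authorship .......
After op 2 (move_right): buffer="rqxhrhg" (len 7), cursors c1@5 c2@7 c3@7, authorship .......
After op 3 (delete): buffer="rqxh" (len 4), cursors c1@4 c2@4 c3@4, authorship ....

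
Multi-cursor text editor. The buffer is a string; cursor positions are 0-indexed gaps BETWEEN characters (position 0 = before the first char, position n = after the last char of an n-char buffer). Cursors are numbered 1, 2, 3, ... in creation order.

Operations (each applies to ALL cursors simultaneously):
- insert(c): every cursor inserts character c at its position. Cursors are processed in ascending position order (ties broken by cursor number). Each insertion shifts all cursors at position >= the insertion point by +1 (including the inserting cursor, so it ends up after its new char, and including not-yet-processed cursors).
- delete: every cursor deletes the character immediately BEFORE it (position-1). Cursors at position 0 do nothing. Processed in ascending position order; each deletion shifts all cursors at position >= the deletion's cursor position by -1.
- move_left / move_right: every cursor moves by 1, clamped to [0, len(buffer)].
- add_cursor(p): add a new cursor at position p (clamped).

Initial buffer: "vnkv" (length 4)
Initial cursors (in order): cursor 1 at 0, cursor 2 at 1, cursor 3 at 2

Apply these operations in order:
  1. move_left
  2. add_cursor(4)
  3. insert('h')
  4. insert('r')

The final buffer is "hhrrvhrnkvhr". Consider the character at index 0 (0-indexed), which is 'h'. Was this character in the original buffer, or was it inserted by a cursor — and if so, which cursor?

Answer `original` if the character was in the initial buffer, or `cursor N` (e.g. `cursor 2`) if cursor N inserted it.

After op 1 (move_left): buffer="vnkv" (len 4), cursors c1@0 c2@0 c3@1, authorship ....
After op 2 (add_cursor(4)): buffer="vnkv" (len 4), cursors c1@0 c2@0 c3@1 c4@4, authorship ....
After op 3 (insert('h')): buffer="hhvhnkvh" (len 8), cursors c1@2 c2@2 c3@4 c4@8, authorship 12.3...4
After op 4 (insert('r')): buffer="hhrrvhrnkvhr" (len 12), cursors c1@4 c2@4 c3@7 c4@12, authorship 1212.33...44
Authorship (.=original, N=cursor N): 1 2 1 2 . 3 3 . . . 4 4
Index 0: author = 1

Answer: cursor 1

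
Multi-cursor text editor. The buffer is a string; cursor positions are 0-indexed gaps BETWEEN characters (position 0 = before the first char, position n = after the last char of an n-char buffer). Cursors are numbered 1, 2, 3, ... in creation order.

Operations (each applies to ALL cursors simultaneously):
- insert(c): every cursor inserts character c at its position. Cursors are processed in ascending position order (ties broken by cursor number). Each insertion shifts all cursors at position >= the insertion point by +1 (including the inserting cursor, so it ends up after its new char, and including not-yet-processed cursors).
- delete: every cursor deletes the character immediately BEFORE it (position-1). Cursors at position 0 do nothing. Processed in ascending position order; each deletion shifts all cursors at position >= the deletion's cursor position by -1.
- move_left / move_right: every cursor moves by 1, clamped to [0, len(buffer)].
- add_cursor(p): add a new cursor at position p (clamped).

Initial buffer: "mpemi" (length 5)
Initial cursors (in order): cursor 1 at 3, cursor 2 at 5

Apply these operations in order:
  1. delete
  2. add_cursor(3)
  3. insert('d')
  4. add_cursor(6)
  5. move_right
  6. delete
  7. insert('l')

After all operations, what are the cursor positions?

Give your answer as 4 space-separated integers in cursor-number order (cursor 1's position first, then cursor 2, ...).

After op 1 (delete): buffer="mpm" (len 3), cursors c1@2 c2@3, authorship ...
After op 2 (add_cursor(3)): buffer="mpm" (len 3), cursors c1@2 c2@3 c3@3, authorship ...
After op 3 (insert('d')): buffer="mpdmdd" (len 6), cursors c1@3 c2@6 c3@6, authorship ..1.23
After op 4 (add_cursor(6)): buffer="mpdmdd" (len 6), cursors c1@3 c2@6 c3@6 c4@6, authorship ..1.23
After op 5 (move_right): buffer="mpdmdd" (len 6), cursors c1@4 c2@6 c3@6 c4@6, authorship ..1.23
After op 6 (delete): buffer="mp" (len 2), cursors c1@2 c2@2 c3@2 c4@2, authorship ..
After op 7 (insert('l')): buffer="mpllll" (len 6), cursors c1@6 c2@6 c3@6 c4@6, authorship ..1234

Answer: 6 6 6 6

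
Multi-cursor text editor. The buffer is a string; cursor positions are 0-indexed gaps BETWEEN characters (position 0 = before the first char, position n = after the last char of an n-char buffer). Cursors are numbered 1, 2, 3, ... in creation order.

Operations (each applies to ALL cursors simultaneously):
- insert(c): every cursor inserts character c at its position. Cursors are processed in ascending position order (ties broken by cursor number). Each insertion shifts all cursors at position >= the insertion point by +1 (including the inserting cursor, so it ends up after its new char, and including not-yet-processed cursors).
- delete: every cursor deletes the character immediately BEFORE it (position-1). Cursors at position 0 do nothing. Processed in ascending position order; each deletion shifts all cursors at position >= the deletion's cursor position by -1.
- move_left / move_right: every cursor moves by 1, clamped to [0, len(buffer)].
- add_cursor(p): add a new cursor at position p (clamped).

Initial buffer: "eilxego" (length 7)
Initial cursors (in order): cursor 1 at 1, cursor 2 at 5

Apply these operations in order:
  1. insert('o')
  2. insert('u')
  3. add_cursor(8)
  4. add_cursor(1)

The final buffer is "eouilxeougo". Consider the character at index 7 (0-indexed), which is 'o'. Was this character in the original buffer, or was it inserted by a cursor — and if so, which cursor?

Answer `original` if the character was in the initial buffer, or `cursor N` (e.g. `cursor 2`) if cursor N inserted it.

Answer: cursor 2

Derivation:
After op 1 (insert('o')): buffer="eoilxeogo" (len 9), cursors c1@2 c2@7, authorship .1....2..
After op 2 (insert('u')): buffer="eouilxeougo" (len 11), cursors c1@3 c2@9, authorship .11....22..
After op 3 (add_cursor(8)): buffer="eouilxeougo" (len 11), cursors c1@3 c3@8 c2@9, authorship .11....22..
After op 4 (add_cursor(1)): buffer="eouilxeougo" (len 11), cursors c4@1 c1@3 c3@8 c2@9, authorship .11....22..
Authorship (.=original, N=cursor N): . 1 1 . . . . 2 2 . .
Index 7: author = 2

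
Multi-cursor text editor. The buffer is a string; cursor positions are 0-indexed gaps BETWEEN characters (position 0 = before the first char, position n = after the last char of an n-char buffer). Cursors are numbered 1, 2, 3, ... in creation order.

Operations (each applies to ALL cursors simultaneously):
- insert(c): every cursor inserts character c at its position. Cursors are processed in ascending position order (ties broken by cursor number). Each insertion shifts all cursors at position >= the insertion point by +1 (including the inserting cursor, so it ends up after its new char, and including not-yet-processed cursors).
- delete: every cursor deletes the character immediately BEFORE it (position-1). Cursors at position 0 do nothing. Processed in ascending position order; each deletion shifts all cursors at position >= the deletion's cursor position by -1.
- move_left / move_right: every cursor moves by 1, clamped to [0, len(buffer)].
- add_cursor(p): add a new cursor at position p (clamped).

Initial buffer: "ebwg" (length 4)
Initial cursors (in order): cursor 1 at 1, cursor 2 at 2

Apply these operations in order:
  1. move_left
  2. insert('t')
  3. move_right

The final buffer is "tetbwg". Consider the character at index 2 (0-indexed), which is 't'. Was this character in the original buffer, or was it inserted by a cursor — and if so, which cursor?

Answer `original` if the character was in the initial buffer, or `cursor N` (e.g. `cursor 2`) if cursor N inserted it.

Answer: cursor 2

Derivation:
After op 1 (move_left): buffer="ebwg" (len 4), cursors c1@0 c2@1, authorship ....
After op 2 (insert('t')): buffer="tetbwg" (len 6), cursors c1@1 c2@3, authorship 1.2...
After op 3 (move_right): buffer="tetbwg" (len 6), cursors c1@2 c2@4, authorship 1.2...
Authorship (.=original, N=cursor N): 1 . 2 . . .
Index 2: author = 2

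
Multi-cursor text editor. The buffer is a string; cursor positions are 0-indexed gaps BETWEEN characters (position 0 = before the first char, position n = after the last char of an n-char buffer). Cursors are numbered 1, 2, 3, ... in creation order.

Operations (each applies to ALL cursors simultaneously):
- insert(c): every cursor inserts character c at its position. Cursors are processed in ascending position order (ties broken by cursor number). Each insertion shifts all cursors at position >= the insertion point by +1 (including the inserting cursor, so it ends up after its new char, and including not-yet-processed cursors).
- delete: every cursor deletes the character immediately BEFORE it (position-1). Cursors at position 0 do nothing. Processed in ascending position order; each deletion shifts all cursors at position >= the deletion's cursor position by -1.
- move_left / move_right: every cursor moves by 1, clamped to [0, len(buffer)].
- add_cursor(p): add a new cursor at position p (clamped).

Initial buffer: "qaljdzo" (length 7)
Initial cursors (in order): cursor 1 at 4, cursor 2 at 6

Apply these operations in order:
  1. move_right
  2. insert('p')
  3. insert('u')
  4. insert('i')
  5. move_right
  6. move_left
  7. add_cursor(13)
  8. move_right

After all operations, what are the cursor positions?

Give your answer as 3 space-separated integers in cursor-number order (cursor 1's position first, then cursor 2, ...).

After op 1 (move_right): buffer="qaljdzo" (len 7), cursors c1@5 c2@7, authorship .......
After op 2 (insert('p')): buffer="qaljdpzop" (len 9), cursors c1@6 c2@9, authorship .....1..2
After op 3 (insert('u')): buffer="qaljdpuzopu" (len 11), cursors c1@7 c2@11, authorship .....11..22
After op 4 (insert('i')): buffer="qaljdpuizopui" (len 13), cursors c1@8 c2@13, authorship .....111..222
After op 5 (move_right): buffer="qaljdpuizopui" (len 13), cursors c1@9 c2@13, authorship .....111..222
After op 6 (move_left): buffer="qaljdpuizopui" (len 13), cursors c1@8 c2@12, authorship .....111..222
After op 7 (add_cursor(13)): buffer="qaljdpuizopui" (len 13), cursors c1@8 c2@12 c3@13, authorship .....111..222
After op 8 (move_right): buffer="qaljdpuizopui" (len 13), cursors c1@9 c2@13 c3@13, authorship .....111..222

Answer: 9 13 13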